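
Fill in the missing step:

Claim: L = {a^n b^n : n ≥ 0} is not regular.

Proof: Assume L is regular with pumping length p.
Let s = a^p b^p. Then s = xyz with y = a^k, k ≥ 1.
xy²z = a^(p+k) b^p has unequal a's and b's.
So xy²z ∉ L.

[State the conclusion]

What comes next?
This contradicts the pumping lemma for regular languages,
which guarantees xy^i z ∈ L for all i ≥ 0.

Since our assumption that L is regular leads to a contradiction,
we conclude that L = {a^n b^n : n ≥ 0} is NOT regular. ∎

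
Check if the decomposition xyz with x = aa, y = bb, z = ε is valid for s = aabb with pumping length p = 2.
Violated: |xy| ≤ p

The decomposition x = aa, y = bb, z = ε for s = aabb with p = 2
violates the constraint: |xy| ≤ p

|xy| = |aabb| = 4 > 2 = p. The decomposition puts too many characters in xy.

Pumping lemma constraints:
1. xyz = s (decomposition is valid)
2. |xy| ≤ p
3. |y| > 0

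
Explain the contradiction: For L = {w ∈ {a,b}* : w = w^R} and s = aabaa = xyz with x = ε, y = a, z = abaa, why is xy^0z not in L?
xy⁰z = abaa ∉ L

Pumping with i = 0 replaces y = a by y⁰ = ε:
- Original: s = xyz = aabaa; aabaa reversed is aabaa, the same string, so it is a palindrome and is in L
- Pumped: xy⁰z = ε · ε · abaa = abaa
- abaa reversed is aaba ≠ abaa, so it is not a palindrome and is not in L

The pumping lemma would require xy⁰z ∈ L, so this decomposition yields a contradiction.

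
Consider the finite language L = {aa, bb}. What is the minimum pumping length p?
p = 3

For a finite language L, the pumping lemma holds vacuously if p > max|s| for s ∈ L.

The longest string in L = {aa, bb} has length 2.
If p = 3, then no string s ∈ L has |s| ≥ p, so the condition is vacuously true.

The minimum pumping length is p = 3.

Why no smaller p works: for any p ≤ 2, the longest string s ∈ L has |s| = 2 ≥ p, so it would
have to be pumpable; but pumping up (i = 2, 3, ...) produces ever longer strings, which cannot all lie in the
finite language L. So the pumping property fails for every p ≤ 2.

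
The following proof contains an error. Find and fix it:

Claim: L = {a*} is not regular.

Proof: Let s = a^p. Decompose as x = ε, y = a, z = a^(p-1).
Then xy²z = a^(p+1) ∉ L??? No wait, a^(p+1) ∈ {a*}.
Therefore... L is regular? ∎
Error: The proof attempts to show a*  is not regular, but a* IS regular!

Correction: a* is a regular language (recognized by a simple DFA with one accepting state and self-loop on 'a'). The pumping lemma can only prove non-regularity, not regularity. For regular languages, pumping always works.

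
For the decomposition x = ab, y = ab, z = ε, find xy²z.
ababab

Given x = 'ab', y = 'ab', z = '' and i = 2:

xy^2z = x + y·y·...·y (2 times) + z
       = 'ab' + 'ab'^2 + ''
       = 'ab' + 'abab' + ''
       = 'ababab'

The pumped string is 'ababab' with length 6.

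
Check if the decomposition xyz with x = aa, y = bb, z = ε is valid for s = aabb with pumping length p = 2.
Violated: |xy| ≤ p

The decomposition x = aa, y = bb, z = ε for s = aabb with p = 2
violates the constraint: |xy| ≤ p

|xy| = |aabb| = 4 > 2 = p. The decomposition puts too many characters in xy.

Pumping lemma constraints:
1. xyz = s (decomposition is valid)
2. |xy| ≤ p
3. |y| > 0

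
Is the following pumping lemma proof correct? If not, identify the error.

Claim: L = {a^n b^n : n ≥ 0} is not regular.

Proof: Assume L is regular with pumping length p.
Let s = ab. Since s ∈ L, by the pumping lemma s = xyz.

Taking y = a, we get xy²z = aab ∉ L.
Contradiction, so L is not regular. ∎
The proof is INCORRECT.

Error: The string s = ab may be shorter than p.
The pumping lemma only applies to strings with |s| ≥ p, and p is not under our control.
We must choose s in terms of p, e.g. s = a^p b^p, to ensure |s| ≥ p.
(The proof also fixes one particular y; a valid argument must handle every decomposition with |xy| ≤ p and |y| ≥ 1 — for s = a^p b^p this forces y = a^k, and then xy²z = a^(p+k) b^p ∉ L.)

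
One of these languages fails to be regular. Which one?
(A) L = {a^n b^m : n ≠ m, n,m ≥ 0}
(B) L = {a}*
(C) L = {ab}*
(A) {a^n b^m : n ≠ m, n,m ≥ 0}

(A) L = {a^n b^m : n ≠ m, n,m ≥ 0} is NOT regular.

The pumping lemma can be used to prove this:
After pumping a's, we can make n = m

The other languages are regular because they can be recognized by finite automata.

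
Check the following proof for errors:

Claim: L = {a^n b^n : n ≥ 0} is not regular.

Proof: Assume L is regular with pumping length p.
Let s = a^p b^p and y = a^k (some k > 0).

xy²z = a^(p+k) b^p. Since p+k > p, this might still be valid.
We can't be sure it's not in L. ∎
The proof is INCORRECT.

Error: The conclusion is wrong.
xy²z = a^(p+k) b^p is definitely NOT in L because the number of a's (p+k) ≠ number of b's (p).
The proof incorrectly doubts what is actually a valid contradiction.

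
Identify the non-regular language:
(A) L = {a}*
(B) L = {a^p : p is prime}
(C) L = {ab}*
(B) {a^p : p is prime}

(B) L = {a^p : p is prime} is NOT regular.

The pumping lemma can be used to prove this:
After pumping, the length becomes composite

The other languages are regular because they can be recognized by finite automata.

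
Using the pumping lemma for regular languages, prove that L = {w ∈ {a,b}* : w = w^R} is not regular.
Assume for contradiction that L is regular, and let p ≥ 1 be the pumping length given by the pumping lemma.
Choose s = a^p b a^p. Then s ∈ L (it reads the same in both directions) and |s| = 2p + 1 ≥ p.
By the pumping lemma, s = xyz for some x, y, z with |xy| ≤ p, |y| ≥ 1, and xy^i z ∈ L for every i ≥ 0.
Since |xy| ≤ p and the first p symbols of s are all a's, y = a^k for some k with 1 ≤ k ≤ p.

Take i = 0: xy⁰z = a^(p − k) b a^p.
Its reversal is a^p b a^(p − k). These differ because the block of a's before the unique b has length p − k in one and p in the other, and p − k ≠ p since k ≥ 1. So xy⁰z is not a palindrome, i.e. xy⁰z ∉ L.

This contradicts the pumping lemma, which requires xy^i z ∈ L for all i ≥ 0.
Hence L = {w ∈ {a,b}* : w = w^R} is not regular. ∎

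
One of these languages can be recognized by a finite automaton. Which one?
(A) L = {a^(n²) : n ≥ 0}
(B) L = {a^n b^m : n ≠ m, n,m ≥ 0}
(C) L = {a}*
(C) {a}*

(C) L = {a}* is regular.

This can be recognized by a finite automaton (DFA/NFA).
Regular expressions like {a}* define regular languages.

The other choices are not regular:
- {a^(n²) : n ≥ 0}: After pumping, length is no longer a perfect square
- {a^n b^m : n ≠ m, n,m ≥ 0}: After pumping a's, we can make n = m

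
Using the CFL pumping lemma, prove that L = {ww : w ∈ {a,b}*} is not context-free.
Assume for contradiction that L is context-free, and let p ≥ 1 be the pumping length given by the pumping lemma for CFLs.
Choose s = a^p b^p a^p b^p. Then s ∈ L (take w = a^p b^p) and |s| = 4p ≥ p.
By the CFL pumping lemma, s = uvxyz for some u, v, x, y, z with |vxy| ≤ p, |vy| ≥ 1, and uv^i xy^i z ∈ L for every i ≥ 0.

Write s as four blocks A₁ B₁ A₂ B₂ with A₁ = A₂ = a^p and B₁ = B₂ = b^p. Since |vxy| ≤ p, the window vxy lies inside at most two adjacent blocks. Take i = 0 and let t = uxz, so |t| = 4p − |vy| with 1 ≤ |vy| ≤ p. If |t| is odd, t ∉ L immediately, so assume |vy| is even (hence |vy| ≥ 2) and |t|/2 = 2p − |vy|/2, which satisfies p ≤ |t|/2 ≤ 2p − 1.

Case 1 (vxy inside A₁B₁): t = a^(p−j) b^(p−l) a^p b^p with j + l = |vy|. The second half of t has length < 2p, so it is a suffix of the trailing a^p b^p and ends in b; the first half is a^(p−j) b^(p−l) a^((j+l)/2), which ends in a because (j+l)/2 ≥ 1. The halves differ, so t ∉ L.

Case 2 (vxy inside B₁A₂, straddling the middle): t = a^p b^(p−j) a^(p−l) b^p with j + l = |vy|. If t = ww, then w is a prefix of t of length ≥ p, so w begins with a^p; and w is a suffix of t of length ≥ p, so w ends with b^p. That forces |w| ≥ 2p, contradicting |w| = |t|/2 ≤ 2p − 1. So t ∉ L.

Case 3 (vxy inside A₂B₂): t = a^p b^p a^(p−j) b^(p−l) with j + l = |vy|. The first half of t is a prefix of a^p b^p, so it begins with a; the second half is b^((j+l)/2) a^(p−j) b^(p−l), which begins with b. The halves differ, so t ∉ L.

In every case uv⁰xy⁰z = uxz ∉ L.

This contradicts the CFL pumping lemma, which requires uv^i xy^i z ∈ L for all i ≥ 0.
Hence L = {ww : w ∈ {a,b}*} is not context-free. ∎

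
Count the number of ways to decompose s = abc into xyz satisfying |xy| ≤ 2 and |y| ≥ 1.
3

For s = 'abc' with pumping length p = 2:

Constraints: |xy| ≤ 2, |y| > 0

Valid decompositions (|xy| ≤ p, |y| ≥ 1):
  • x='', y='a', z='bc'
  • x='a', y='b', z='c'
  • x='', y='ab', z='c'

Total count: 3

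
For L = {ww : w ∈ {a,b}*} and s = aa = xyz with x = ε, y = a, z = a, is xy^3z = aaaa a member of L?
Yes

xy³z = ε · aaa · a = aaaa.
aaaa splits into halves aa · aa, which are equal, so it is in L (w = aa).
(A single pumped string landing in L is not a contradiction by itself; a non-regularity proof needs some i for which xy^i z ∉ L, for every admissible decomposition.)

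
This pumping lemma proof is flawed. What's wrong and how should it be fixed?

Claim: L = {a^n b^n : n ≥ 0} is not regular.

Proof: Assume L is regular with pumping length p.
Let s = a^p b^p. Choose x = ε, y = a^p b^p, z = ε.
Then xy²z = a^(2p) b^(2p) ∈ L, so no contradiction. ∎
Error: The decomposition violates |xy| ≤ p. With y = a^p b^p, |xy| = |y| = 2p > p. (The proof also miscomputes xy²z, which would be a^p b^p a^p b^p rather than a^(2p) b^(2p), and it wrongly treats one harmless decomposition as settling the matter — the prover does not get to choose the decomposition.)

Correction: The pumping lemma requires |xy| ≤ p, and the argument must handle every decomposition satisfying |xy| ≤ p, |y| ≥ 1. Since s starts with p a's, any such y consists only of a's, say y = a^k with k ≥ 1. Then xy²z = a^(p+k) b^p has unequal numbers of a's and b's, so xy²z ∉ L — the required contradiction.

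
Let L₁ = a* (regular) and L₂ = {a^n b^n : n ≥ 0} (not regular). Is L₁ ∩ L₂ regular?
Yes — L₁ ∩ L₂ is regular.

A string of a* contains no b's, and the only string of {a^n b^n} with no b's is ε (n = 0). So L₁ ∩ L₂ = {ε}, a finite language, which is regular.

Note that the bare facts "L₁ regular, L₂ non-regular" do not settle the question by themselves: the closure of regular languages under ∪, ∩, complement and difference applies only when BOTH operands are regular. With a non-regular operand the result can come out regular or non-regular depending on the specific languages, so one has to work out L₁ ∩ L₂ for this particular pair, as above.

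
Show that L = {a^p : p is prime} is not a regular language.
Assume for contradiction that L is regular, and let p ≥ 1 be the pumping length given by the pumping lemma.
Choose a prime q with q ≥ p (one exists because there are infinitely many primes) and let s = a^q. Then s ∈ L and |s| = q ≥ p.
By the pumping lemma, s = xyz for some x, y, z with |xy| ≤ p, |y| ≥ 1, and xy^i z ∈ L for every i ≥ 0.
Here y = a^k for some k with 1 ≤ k ≤ p, and xy^i z = a^(q + (i − 1)k) for every i ≥ 0.

Take i = q + 1: |xy^(q+1) z| = q + qk = q(k + 1).
Both factors satisfy q ≥ 2 and k + 1 ≥ 2, so q(k + 1) is composite, and xy^(q+1) z ∉ L.

This contradicts the pumping lemma, which requires xy^i z ∈ L for all i ≥ 0.
Hence L = {a^p : p is prime} is not regular. ∎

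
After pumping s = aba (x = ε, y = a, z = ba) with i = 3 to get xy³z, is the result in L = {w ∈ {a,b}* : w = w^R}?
No

xy³z = ε · aaa · ba = aaaba.
aaaba reversed is abaaa ≠ aaaba, so it is not a palindrome and is not in L.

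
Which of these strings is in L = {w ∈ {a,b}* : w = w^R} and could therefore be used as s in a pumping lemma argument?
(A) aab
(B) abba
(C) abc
(B) abba

The pumping lemma is applied to a string s that lies in L, so first check membership of each option:
- (A) aab reversed is baa ≠ aab, so it is not a palindrome and is not in L ✗
- (B) abba reversed is abba, the same string, so it is a palindrome and is in L ✓
- (C) abc reversed is cba ≠ abc, so it is not a palindrome and is not in L ✗

Only (B) abba is in L, so it is the only candidate that could play the role of s.
(In a complete proof one picks s in terms of the pumping length p so that |s| ≥ p is guaranteed; a fixed string like abba illustrates the shape of such an s.)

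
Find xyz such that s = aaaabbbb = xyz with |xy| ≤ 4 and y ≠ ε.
x = 'a', y = 'a', z = 'aabbbb'

For s = aaaabbbb and p = 4, one valid decomposition is:
- x = 'a' (length 1)
- y = 'a' (length 1)
- z = 'aabbbb' (length 6)

Verification:
- xyz = 'a' + 'a' + 'aabbbb' = aaaabbbb ✓
- |xy| = 2 ≤ 4 ✓
- |y| = 1 > 0 ✓

All pumping lemma constraints are satisfied.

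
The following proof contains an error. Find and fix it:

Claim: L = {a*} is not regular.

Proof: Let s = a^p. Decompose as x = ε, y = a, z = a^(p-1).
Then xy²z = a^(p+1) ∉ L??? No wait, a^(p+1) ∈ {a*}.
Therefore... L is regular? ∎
Error: The proof attempts to show a*  is not regular, but a* IS regular!

Correction: a* is a regular language (recognized by a simple DFA with one accepting state and self-loop on 'a'). The pumping lemma can only prove non-regularity, not regularity. For regular languages, pumping always works.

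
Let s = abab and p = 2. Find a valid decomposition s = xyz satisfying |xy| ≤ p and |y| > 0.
x = 'a', y = 'b', z = 'ab'

For s = abab and p = 2, one valid decomposition is:
- x = 'a' (length 1)
- y = 'b' (length 1)
- z = 'ab' (length 2)

Verification:
- xyz = 'a' + 'b' + 'ab' = abab ✓
- |xy| = 2 ≤ 2 ✓
- |y| = 1 > 0 ✓

All pumping lemma constraints are satisfied.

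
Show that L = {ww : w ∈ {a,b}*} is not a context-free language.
Assume for contradiction that L is context-free, and let p ≥ 1 be the pumping length given by the pumping lemma for CFLs.
Choose s = a^p b^p a^p b^p. Then s ∈ L (take w = a^p b^p) and |s| = 4p ≥ p.
By the CFL pumping lemma, s = uvxyz for some u, v, x, y, z with |vxy| ≤ p, |vy| ≥ 1, and uv^i xy^i z ∈ L for every i ≥ 0.

Write s as four blocks A₁ B₁ A₂ B₂ with A₁ = A₂ = a^p and B₁ = B₂ = b^p. Since |vxy| ≤ p, the window vxy lies inside at most two adjacent blocks. Take i = 0 and let t = uxz, so |t| = 4p − |vy| with 1 ≤ |vy| ≤ p. If |t| is odd, t ∉ L immediately, so assume |vy| is even (hence |vy| ≥ 2) and |t|/2 = 2p − |vy|/2, which satisfies p ≤ |t|/2 ≤ 2p − 1.

Case 1 (vxy inside A₁B₁): t = a^(p−j) b^(p−l) a^p b^p with j + l = |vy|. The second half of t has length < 2p, so it is a suffix of the trailing a^p b^p and ends in b; the first half is a^(p−j) b^(p−l) a^((j+l)/2), which ends in a because (j+l)/2 ≥ 1. The halves differ, so t ∉ L.

Case 2 (vxy inside B₁A₂, straddling the middle): t = a^p b^(p−j) a^(p−l) b^p with j + l = |vy|. If t = ww, then w is a prefix of t of length ≥ p, so w begins with a^p; and w is a suffix of t of length ≥ p, so w ends with b^p. That forces |w| ≥ 2p, contradicting |w| = |t|/2 ≤ 2p − 1. So t ∉ L.

Case 3 (vxy inside A₂B₂): t = a^p b^p a^(p−j) b^(p−l) with j + l = |vy|. The first half of t is a prefix of a^p b^p, so it begins with a; the second half is b^((j+l)/2) a^(p−j) b^(p−l), which begins with b. The halves differ, so t ∉ L.

In every case uv⁰xy⁰z = uxz ∉ L.

This contradicts the CFL pumping lemma, which requires uv^i xy^i z ∈ L for all i ≥ 0.
Hence L = {ww : w ∈ {a,b}*} is not context-free. ∎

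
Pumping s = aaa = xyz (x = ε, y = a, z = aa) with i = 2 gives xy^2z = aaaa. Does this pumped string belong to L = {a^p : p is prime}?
No

xy²z = ε · aa · aa = aaaa.
aaaa has length 4 = 2 × 2, which is not prime, so it is not in L.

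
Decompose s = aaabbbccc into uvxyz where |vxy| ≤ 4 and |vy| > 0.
u='aa', v='a', x='bb', y='b', z='ccc'

For s = aaabbbccc with pumping length p = 4:

One valid decomposition:
- u = 'aa'
- v = 'a'
- x = 'bb'
- y = 'b'
- z = 'ccc'

Verification:
- uvxyz = 'aa' + 'a' + 'bb' + 'b' + 'ccc' = aaabbbccc ✓
- |vxy| = |'abbb'| = 4 ≤ 4 ✓
- |vy| = |'ab'| = 2 > 0 ✓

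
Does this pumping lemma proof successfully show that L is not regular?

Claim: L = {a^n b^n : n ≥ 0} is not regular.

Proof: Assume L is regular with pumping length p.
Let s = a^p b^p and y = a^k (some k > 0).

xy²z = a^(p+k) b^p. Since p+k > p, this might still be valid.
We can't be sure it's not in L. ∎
The proof is INCORRECT.

Error: The conclusion is wrong.
xy²z = a^(p+k) b^p is definitely NOT in L because the number of a's (p+k) ≠ number of b's (p).
The proof incorrectly doubts what is actually a valid contradiction.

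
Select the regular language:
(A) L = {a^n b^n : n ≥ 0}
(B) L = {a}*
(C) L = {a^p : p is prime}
(B) {a}*

(B) L = {a}* is regular.

This can be recognized by a finite automaton (DFA/NFA).
Regular expressions like {a}* define regular languages.

The other choices are not regular:
- {a^n b^n : n ≥ 0}: After pumping, the number of a's and b's become unequal
- {a^p : p is prime}: After pumping, the length becomes composite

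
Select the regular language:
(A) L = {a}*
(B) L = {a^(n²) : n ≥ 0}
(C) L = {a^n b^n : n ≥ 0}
(A) {a}*

(A) L = {a}* is regular.

This can be recognized by a finite automaton (DFA/NFA).
Regular expressions like {a}* define regular languages.

The other choices are not regular:
- {a^(n²) : n ≥ 0}: After pumping, length is no longer a perfect square
- {a^n b^n : n ≥ 0}: After pumping, the number of a's and b's become unequal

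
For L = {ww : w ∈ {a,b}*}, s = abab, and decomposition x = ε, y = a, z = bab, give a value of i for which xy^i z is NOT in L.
i = 3

xy³z = ε · aaa · bab = aaabab; aaabab has length 6; its halves are aaa and bab, which differ, so it is not in L.
(Other choices also work, e.g. i = 0, 2; only i = 1 is guaranteed to stay in L since xy¹z = s.)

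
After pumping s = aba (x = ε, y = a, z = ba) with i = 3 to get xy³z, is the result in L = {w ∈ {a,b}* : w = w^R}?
No

xy³z = ε · aaa · ba = aaaba.
aaaba reversed is abaaa ≠ aaaba, so it is not a palindrome and is not in L.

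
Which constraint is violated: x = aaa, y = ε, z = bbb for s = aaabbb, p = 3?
Violated: |y| > 0

The decomposition x = aaa, y = ε, z = bbb for s = aaabbb with p = 3
violates the constraint: |y| > 0

|y| = 0, but the pumping lemma requires |y| > 0 (y must be non-empty).

Pumping lemma constraints:
1. xyz = s (decomposition is valid)
2. |xy| ≤ p
3. |y| > 0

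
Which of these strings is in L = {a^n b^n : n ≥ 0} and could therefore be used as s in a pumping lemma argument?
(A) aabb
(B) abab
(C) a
(A) aabb

The pumping lemma is applied to a string s that lies in L, so first check membership of each option:
- (A) aabb = a^2 b^2 has equal counts (2 = 2), so it is in L ✓
- (B) abab has an a after a b, so it is not of the form a^n b^n and is not in L ✗
- (C) a has 1 a's and 0 b's; 1 ≠ 0, so it is not in L ✗

Only (A) aabb is in L, so it is the only candidate that could play the role of s.
(In a complete proof one picks s in terms of the pumping length p so that |s| ≥ p is guaranteed; a fixed string like aabb illustrates the shape of such an s.)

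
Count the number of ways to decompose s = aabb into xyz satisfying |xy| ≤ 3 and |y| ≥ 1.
6

For s = 'aabb' with pumping length p = 3:

Constraints: |xy| ≤ 3, |y| > 0

Valid decompositions (|xy| ≤ p, |y| ≥ 1):
  • x='', y='a', z='abb'
  • x='a', y='a', z='bb'
  • x='', y='aa', z='bb'
  • x='aa', y='b', z='b'
  • x='a', y='ab', z='b'
  • x='', y='aab', z='b'

Total count: 6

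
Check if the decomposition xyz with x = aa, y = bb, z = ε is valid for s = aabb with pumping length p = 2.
Violated: |xy| ≤ p

The decomposition x = aa, y = bb, z = ε for s = aabb with p = 2
violates the constraint: |xy| ≤ p

|xy| = |aabb| = 4 > 2 = p. The decomposition puts too many characters in xy.

Pumping lemma constraints:
1. xyz = s (decomposition is valid)
2. |xy| ≤ p
3. |y| > 0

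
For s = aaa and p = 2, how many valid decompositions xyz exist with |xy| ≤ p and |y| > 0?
3

For s = 'aaa' with pumping length p = 2:

Constraints: |xy| ≤ 2, |y| > 0

Valid decompositions (|xy| ≤ p, |y| ≥ 1):
  • x='', y='a', z='aa'
  • x='a', y='a', z='a'
  • x='', y='aa', z='a'

Total count: 3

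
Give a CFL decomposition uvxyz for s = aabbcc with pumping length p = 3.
u='aa', v='b', x='b', y='c', z='c'

For s = aabbcc with pumping length p = 3:

One valid decomposition:
- u = 'aa'
- v = 'b'
- x = 'b'
- y = 'c'
- z = 'c'

Verification:
- uvxyz = 'aa' + 'b' + 'b' + 'c' + 'c' = aabbcc ✓
- |vxy| = |'bbc'| = 3 ≤ 3 ✓
- |vy| = |'bc'| = 2 > 0 ✓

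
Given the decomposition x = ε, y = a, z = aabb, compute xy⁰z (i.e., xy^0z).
aabb

Given x = '', y = 'a', z = 'aabb' and i = 0:

xy^0z = x + y·y·...·y (0 times) + z
       = '' + 'a'^0 + 'aabb'
       = '' + '' + 'aabb'
       = 'aabb'

The pumped string is 'aabb' with length 4.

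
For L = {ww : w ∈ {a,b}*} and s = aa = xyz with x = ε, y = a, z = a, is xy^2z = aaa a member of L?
No

xy²z = ε · aa · a = aaa.
aaa has odd length 3, so it cannot be written as ww and is not in L.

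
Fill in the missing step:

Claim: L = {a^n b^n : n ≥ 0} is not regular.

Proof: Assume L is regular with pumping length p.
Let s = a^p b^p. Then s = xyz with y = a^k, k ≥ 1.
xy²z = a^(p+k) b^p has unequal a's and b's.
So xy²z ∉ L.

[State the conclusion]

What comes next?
This contradicts the pumping lemma for regular languages,
which guarantees xy^i z ∈ L for all i ≥ 0.

Since our assumption that L is regular leads to a contradiction,
we conclude that L = {a^n b^n : n ≥ 0} is NOT regular. ∎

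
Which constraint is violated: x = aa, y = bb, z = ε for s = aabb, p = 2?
Violated: |xy| ≤ p

The decomposition x = aa, y = bb, z = ε for s = aabb with p = 2
violates the constraint: |xy| ≤ p

|xy| = |aabb| = 4 > 2 = p. The decomposition puts too many characters in xy.

Pumping lemma constraints:
1. xyz = s (decomposition is valid)
2. |xy| ≤ p
3. |y| > 0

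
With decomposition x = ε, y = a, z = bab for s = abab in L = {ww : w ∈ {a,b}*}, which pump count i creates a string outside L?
i = 0

xy⁰z = ε · ε · bab = bab; bab has odd length 3, so it cannot be written as ww and is not in L.
(Other choices also work, e.g. i = 2, 3; only i = 1 is guaranteed to stay in L since xy¹z = s.)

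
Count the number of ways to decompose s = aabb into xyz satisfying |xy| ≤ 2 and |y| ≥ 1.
3

For s = 'aabb' with pumping length p = 2:

Constraints: |xy| ≤ 2, |y| > 0

Valid decompositions (|xy| ≤ p, |y| ≥ 1):
  • x='', y='a', z='abb'
  • x='a', y='a', z='bb'
  • x='', y='aa', z='bb'

Total count: 3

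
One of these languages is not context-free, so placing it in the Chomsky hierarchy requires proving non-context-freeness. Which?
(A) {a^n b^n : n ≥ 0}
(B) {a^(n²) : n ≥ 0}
(B) {a^(n²) : n ≥ 0}

(B) {a^(n²) : n ≥ 0} requires the CFL pumping lemma.

- {a^n b^n : n ≥ 0} is context-free (but not regular)
  • Can be shown non-regular with the regular pumping lemma
  • After pumping, the number of a's and b's become unequal

- {a^(n²) : n ≥ 0} is NOT context-free
  • Requires the CFL pumping lemma to prove
  • Gaps between squares grow unboundedly

The CFL pumping lemma is "stronger" in that it can prove non-membership
in the larger class of context-free languages.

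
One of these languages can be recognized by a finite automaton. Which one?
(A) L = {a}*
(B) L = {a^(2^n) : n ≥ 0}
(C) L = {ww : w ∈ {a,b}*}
(A) {a}*

(A) L = {a}* is regular.

This can be recognized by a finite automaton (DFA/NFA).
Regular expressions like {a}* define regular languages.

The other choices are not regular:
- {a^(2^n) : n ≥ 0}: After pumping, length is no longer a power of 2
- {ww : w ∈ {a,b}*}: After pumping, the two halves no longer match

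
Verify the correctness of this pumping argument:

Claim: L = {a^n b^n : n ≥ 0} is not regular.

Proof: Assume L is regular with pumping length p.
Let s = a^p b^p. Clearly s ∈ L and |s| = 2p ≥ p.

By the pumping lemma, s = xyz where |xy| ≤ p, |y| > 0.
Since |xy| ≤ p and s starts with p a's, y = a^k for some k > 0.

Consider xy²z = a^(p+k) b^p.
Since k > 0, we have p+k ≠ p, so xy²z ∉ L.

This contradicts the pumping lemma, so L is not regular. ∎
The proof is correct.

This proof is valid because:
1. The string s = a^p b^p is correctly in L
2. The decomposition analysis is correct: y must consist only of a's
3. The contradiction is valid: pumping increases a's but not b's
4. The conclusion follows logically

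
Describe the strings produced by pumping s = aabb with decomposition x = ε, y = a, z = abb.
{xy^i z : i ≥ 0} = {a^(i+1) b^2 : i ≥ 0} = {abb, aabb, aaabb, ...}

With x = ε, y = a, z = abb: Starting with aabb and pumping the first 'a' (z = abb keeps the second 'a'), we get strings with i+1 a's followed by 2 b's for i = 0, 1, 2, ...; note bb is not produced because z always contributes one a.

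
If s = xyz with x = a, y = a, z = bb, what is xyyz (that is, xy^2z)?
aaabb

Given x = 'a', y = 'a', z = 'bb' and i = 2:

xy^2z = x + y·y·...·y (2 times) + z
       = 'a' + 'a'^2 + 'bb'
       = 'a' + 'aa' + 'bb'
       = 'aaabb'

The pumped string is 'aaabb' with length 5.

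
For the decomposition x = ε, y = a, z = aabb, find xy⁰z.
aabb

Given x = '', y = 'a', z = 'aabb' and i = 0:

xy^0z = x + y·y·...·y (0 times) + z
       = '' + 'a'^0 + 'aabb'
       = '' + '' + 'aabb'
       = 'aabb'

The pumped string is 'aabb' with length 4.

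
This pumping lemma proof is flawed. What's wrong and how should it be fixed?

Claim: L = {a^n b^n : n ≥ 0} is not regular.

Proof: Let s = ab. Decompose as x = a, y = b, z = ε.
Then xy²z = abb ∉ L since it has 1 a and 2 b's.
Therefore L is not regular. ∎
Error: The string s = ab might be shorter than the pumping length p.

Correction: Choose s = a^p b^p to ensure |s| ≥ p. Also, the decomposition is wrong: with |xy| ≤ p, y cannot include b's when s starts with p a's.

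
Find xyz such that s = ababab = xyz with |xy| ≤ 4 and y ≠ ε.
x = 'a', y = 'bab', z = 'ab'

For s = ababab and p = 4, one valid decomposition is:
- x = 'a' (length 1)
- y = 'bab' (length 3)
- z = 'ab' (length 2)

Verification:
- xyz = 'a' + 'bab' + 'ab' = ababab ✓
- |xy| = 4 ≤ 4 ✓
- |y| = 3 > 0 ✓

All pumping lemma constraints are satisfied.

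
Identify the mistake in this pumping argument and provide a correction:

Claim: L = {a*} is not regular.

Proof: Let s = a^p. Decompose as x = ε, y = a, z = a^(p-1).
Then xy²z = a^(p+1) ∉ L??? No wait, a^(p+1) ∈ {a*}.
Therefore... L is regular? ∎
Error: The proof attempts to show a*  is not regular, but a* IS regular!

Correction: a* is a regular language (recognized by a simple DFA with one accepting state and self-loop on 'a'). The pumping lemma can only prove non-regularity, not regularity. For regular languages, pumping always works.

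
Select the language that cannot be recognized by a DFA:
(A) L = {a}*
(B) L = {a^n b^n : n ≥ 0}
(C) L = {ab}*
(B) {a^n b^n : n ≥ 0}

(B) L = {a^n b^n : n ≥ 0} is NOT regular.

The pumping lemma can be used to prove this:
After pumping, the number of a's and b's become unequal

The other languages are regular because they can be recognized by finite automata.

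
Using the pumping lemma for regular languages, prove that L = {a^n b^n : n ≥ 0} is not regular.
Assume for contradiction that L is regular, and let p ≥ 1 be the pumping length given by the pumping lemma.
Choose s = a^p b^p. Then s ∈ L and |s| = 2p ≥ p.
By the pumping lemma, s = xyz for some x, y, z with |xy| ≤ p, |y| ≥ 1, and xy^i z ∈ L for every i ≥ 0.
Since |xy| ≤ p and the first p symbols of s are all a's, we must have y = a^k for some k with 1 ≤ k ≤ p.

Take i = 3: xy³z = a^(p + 2k) b^p.
This string has p + 2k a's but p b's, and p + 2k > p because k ≥ 1. So xy³z ∉ L.

This contradicts the pumping lemma, which requires xy^i z ∈ L for all i ≥ 0.
Hence L = {a^n b^n : n ≥ 0} is not regular. ∎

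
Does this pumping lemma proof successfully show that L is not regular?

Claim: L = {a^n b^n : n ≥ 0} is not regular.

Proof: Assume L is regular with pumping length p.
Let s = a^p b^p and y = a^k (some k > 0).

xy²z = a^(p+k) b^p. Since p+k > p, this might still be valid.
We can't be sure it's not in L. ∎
The proof is INCORRECT.

Error: The conclusion is wrong.
xy²z = a^(p+k) b^p is definitely NOT in L because the number of a's (p+k) ≠ number of b's (p).
The proof incorrectly doubts what is actually a valid contradiction.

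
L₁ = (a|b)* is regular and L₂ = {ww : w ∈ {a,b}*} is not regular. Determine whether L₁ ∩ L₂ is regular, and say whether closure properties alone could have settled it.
No — L₁ ∩ L₂ is not regular.

(a|b)* is all strings over {a,b}, so L₁ ∩ L₂ = {ww : w ∈ {a,b}*} = L₂ itself, which is not regular (pump s = a^p b a^p b).

Note that the bare facts "L₁ regular, L₂ non-regular" do not settle the question by themselves: the closure of regular languages under ∪, ∩, complement and difference applies only when BOTH operands are regular. With a non-regular operand the result can come out regular or non-regular depending on the specific languages, so one has to work out L₁ ∩ L₂ for this particular pair, as above.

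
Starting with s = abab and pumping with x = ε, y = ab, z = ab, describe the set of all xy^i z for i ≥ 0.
{xy^i z : i ≥ 0} = {(ab)^(i+1) : i ≥ 0} = {ab, abab, ababab, ...}

With x = ε, y = ab, z = ab: Pumping 'ab' gives strings of alternating a's and b's.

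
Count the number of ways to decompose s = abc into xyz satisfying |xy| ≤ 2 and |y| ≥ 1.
3

For s = 'abc' with pumping length p = 2:

Constraints: |xy| ≤ 2, |y| > 0

Valid decompositions (|xy| ≤ p, |y| ≥ 1):
  • x='', y='a', z='bc'
  • x='a', y='b', z='c'
  • x='', y='ab', z='c'

Total count: 3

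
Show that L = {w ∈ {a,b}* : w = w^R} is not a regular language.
Assume for contradiction that L is regular, and let p ≥ 1 be the pumping length given by the pumping lemma.
Choose s = a^p b a^p. Then s ∈ L (it reads the same in both directions) and |s| = 2p + 1 ≥ p.
By the pumping lemma, s = xyz for some x, y, z with |xy| ≤ p, |y| ≥ 1, and xy^i z ∈ L for every i ≥ 0.
Since |xy| ≤ p and the first p symbols of s are all a's, y = a^k for some k with 1 ≤ k ≤ p.

Take i = 0: xy⁰z = a^(p − k) b a^p.
Its reversal is a^p b a^(p − k). These differ because the block of a's before the unique b has length p − k in one and p in the other, and p − k ≠ p since k ≥ 1. So xy⁰z is not a palindrome, i.e. xy⁰z ∉ L.

This contradicts the pumping lemma, which requires xy^i z ∈ L for all i ≥ 0.
Hence L = {w ∈ {a,b}* : w = w^R} is not regular. ∎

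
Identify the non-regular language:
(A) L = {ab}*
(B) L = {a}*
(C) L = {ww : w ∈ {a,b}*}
(C) {ww : w ∈ {a,b}*}

(C) L = {ww : w ∈ {a,b}*} is NOT regular.

The pumping lemma can be used to prove this:
After pumping, the two halves no longer match

The other languages are regular because they can be recognized by finite automata.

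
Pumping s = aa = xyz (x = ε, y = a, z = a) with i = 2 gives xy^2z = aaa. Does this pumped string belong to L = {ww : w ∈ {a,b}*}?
No

xy²z = ε · aa · a = aaa.
aaa has odd length 3, so it cannot be written as ww and is not in L.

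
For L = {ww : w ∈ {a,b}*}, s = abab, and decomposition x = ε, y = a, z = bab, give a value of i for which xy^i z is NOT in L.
i = 0

xy⁰z = ε · ε · bab = bab; bab has odd length 3, so it cannot be written as ww and is not in L.
(Other choices also work, e.g. i = 2, 3; only i = 1 is guaranteed to stay in L since xy¹z = s.)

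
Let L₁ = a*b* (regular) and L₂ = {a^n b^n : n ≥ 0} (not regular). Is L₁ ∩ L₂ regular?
No — L₁ ∩ L₂ is not regular.

Every string a^n b^n already lies in a*b*, so L₁ ∩ L₂ = {a^n b^n : n ≥ 0} = L₂ itself, which is the standard non-regular language (pump s = a^p b^p).

Note that the bare facts "L₁ regular, L₂ non-regular" do not settle the question by themselves: the closure of regular languages under ∪, ∩, complement and difference applies only when BOTH operands are regular. With a non-regular operand the result can come out regular or non-regular depending on the specific languages, so one has to work out L₁ ∩ L₂ for this particular pair, as above.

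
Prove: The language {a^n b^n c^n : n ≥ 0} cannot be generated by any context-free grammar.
Assume for contradiction that L is context-free, and let p ≥ 1 be the pumping length given by the pumping lemma for CFLs.
Choose s = a^p b^p c^p. Then s ∈ L and |s| = 3p ≥ p.
By the CFL pumping lemma, s = uvxyz for some u, v, x, y, z with |vxy| ≤ p, |vy| ≥ 1, and uv^i xy^i z ∈ L for every i ≥ 0.

Because |vxy| ≤ p, the window vxy cannot contain both an a and a c: any substring of s containing both must include the entire block b^p plus at least one a and one c, so it has length ≥ p + 2 > p.
Hence at least one of the letters a, c does not occur in vy at all.

Take i = 0: the string uxz is obtained from s by deleting |vy| ≥ 1 symbols, so |uxz| = 3p − |vy| < 3p.
But the letter (a or c) that does not occur in vy still occurs exactly p times in uxz. Every string of L with exactly p copies of some letter is a^p b^p c^p, of length 3p. Since |uxz| < 3p, uxz ∉ L.

This contradicts the CFL pumping lemma, which requires uv^i xy^i z ∈ L for all i ≥ 0.
Hence L = {a^n b^n c^n : n ≥ 0} is not context-free. ∎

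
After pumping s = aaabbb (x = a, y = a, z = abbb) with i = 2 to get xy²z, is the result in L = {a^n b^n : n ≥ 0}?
No

xy²z = a · aa · abbb = aaaabbb.
aaaabbb has 4 a's and 3 b's; 4 ≠ 3, so it is not in L.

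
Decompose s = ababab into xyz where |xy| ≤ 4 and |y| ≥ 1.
x = 'a', y = 'ba', z = 'bab'

For s = ababab and p = 4, one valid decomposition is:
- x = 'a' (length 1)
- y = 'ba' (length 2)
- z = 'bab' (length 3)

Verification:
- xyz = 'a' + 'ba' + 'bab' = ababab ✓
- |xy| = 3 ≤ 4 ✓
- |y| = 2 > 0 ✓

All pumping lemma constraints are satisfied.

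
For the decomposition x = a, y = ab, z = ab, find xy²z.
aababab

Given x = 'a', y = 'ab', z = 'ab' and i = 2:

xy^2z = x + y·y·...·y (2 times) + z
       = 'a' + 'ab'^2 + 'ab'
       = 'a' + 'abab' + 'ab'
       = 'aababab'

The pumped string is 'aababab' with length 7.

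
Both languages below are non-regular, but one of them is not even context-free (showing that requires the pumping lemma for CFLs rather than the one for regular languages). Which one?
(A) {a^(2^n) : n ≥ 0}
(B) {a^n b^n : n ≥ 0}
(A) {a^(2^n) : n ≥ 0}

(A) {a^(2^n) : n ≥ 0} requires the CFL pumping lemma.

- {a^n b^n : n ≥ 0} is context-free (but not regular)
  • Can be shown non-regular with the regular pumping lemma
  • After pumping, the number of a's and b's become unequal

- {a^(2^n) : n ≥ 0} is NOT context-free
  • Requires the CFL pumping lemma to prove
  • Gaps between powers of 2 grow exponentially

The CFL pumping lemma is "stronger" in that it can prove non-membership
in the larger class of context-free languages.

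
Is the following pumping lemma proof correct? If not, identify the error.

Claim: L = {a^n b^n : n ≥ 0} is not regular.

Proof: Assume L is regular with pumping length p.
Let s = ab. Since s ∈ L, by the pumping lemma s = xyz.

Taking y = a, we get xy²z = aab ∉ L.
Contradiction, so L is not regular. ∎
The proof is INCORRECT.

Error: The string s = ab may be shorter than p.
The pumping lemma only applies to strings with |s| ≥ p, and p is not under our control.
We must choose s in terms of p, e.g. s = a^p b^p, to ensure |s| ≥ p.
(The proof also fixes one particular y; a valid argument must handle every decomposition with |xy| ≤ p and |y| ≥ 1 — for s = a^p b^p this forces y = a^k, and then xy²z = a^(p+k) b^p ∉ L.)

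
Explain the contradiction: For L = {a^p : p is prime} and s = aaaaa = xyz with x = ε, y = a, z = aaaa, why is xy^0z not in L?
xy⁰z = aaaa ∉ L

Pumping with i = 0 replaces y = a by y⁰ = ε:
- Original: s = xyz = aaaaa; aaaaa has length 5, which is prime, so it is in L
- Pumped: xy⁰z = ε · ε · aaaa = aaaa
- aaaa has length 4 = 2 × 2, which is not prime, so it is not in L

The pumping lemma would require xy⁰z ∈ L, so this decomposition yields a contradiction.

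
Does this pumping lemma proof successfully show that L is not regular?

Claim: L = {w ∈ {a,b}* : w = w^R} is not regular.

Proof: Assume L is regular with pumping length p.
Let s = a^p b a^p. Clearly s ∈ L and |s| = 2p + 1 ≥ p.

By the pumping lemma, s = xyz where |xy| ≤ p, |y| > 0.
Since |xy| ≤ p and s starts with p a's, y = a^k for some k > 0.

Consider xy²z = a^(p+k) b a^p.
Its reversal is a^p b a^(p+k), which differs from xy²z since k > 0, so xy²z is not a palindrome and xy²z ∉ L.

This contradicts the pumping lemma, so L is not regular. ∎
The proof is correct.

This proof is valid because:
1. s = a^p b a^p is in L and is chosen in terms of p, so |s| ≥ p holds for every p
2. The decomposition analysis is correct: |xy| ≤ p forces y to lie inside the leading a's
3. The contradiction is valid: a^(p+k) b a^p has more a's before the b than after it, so it is not a palindrome
4. The conclusion follows logically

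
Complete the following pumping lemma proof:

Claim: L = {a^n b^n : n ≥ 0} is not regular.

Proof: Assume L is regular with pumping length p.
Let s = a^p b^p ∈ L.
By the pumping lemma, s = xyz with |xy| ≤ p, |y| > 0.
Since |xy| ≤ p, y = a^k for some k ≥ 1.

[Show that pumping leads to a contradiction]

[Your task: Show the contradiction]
Consider xy²z = a^(p+k) b^p.

Since k ≥ 1, we have p + k > p.
So xy²z has more a's than b's: (p+k) a's vs p b's.
This means xy²z ∉ L because a^n b^n requires equal counts.

This contradicts the pumping lemma which states xy²z ∈ L.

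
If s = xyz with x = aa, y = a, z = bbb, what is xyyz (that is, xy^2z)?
aaaabbb

Given x = 'aa', y = 'a', z = 'bbb' and i = 2:

xy^2z = x + y·y·...·y (2 times) + z
       = 'aa' + 'a'^2 + 'bbb'
       = 'aa' + 'aa' + 'bbb'
       = 'aaaabbb'

The pumped string is 'aaaabbb' with length 7.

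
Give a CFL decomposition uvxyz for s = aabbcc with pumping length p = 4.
u='a', v='a', x='bb', y='c', z='c'

For s = aabbcc with pumping length p = 4:

One valid decomposition:
- u = 'a'
- v = 'a'
- x = 'bb'
- y = 'c'
- z = 'c'

Verification:
- uvxyz = 'a' + 'a' + 'bb' + 'c' + 'c' = aabbcc ✓
- |vxy| = |'abbc'| = 4 ≤ 4 ✓
- |vy| = |'ac'| = 2 > 0 ✓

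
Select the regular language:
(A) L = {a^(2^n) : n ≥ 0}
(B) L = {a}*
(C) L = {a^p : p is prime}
(B) {a}*

(B) L = {a}* is regular.

This can be recognized by a finite automaton (DFA/NFA).
Regular expressions like {a}* define regular languages.

The other choices are not regular:
- {a^(2^n) : n ≥ 0}: After pumping, length is no longer a power of 2
- {a^p : p is prime}: After pumping, the length becomes composite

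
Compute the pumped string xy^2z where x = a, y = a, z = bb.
aaabb

Given x = 'a', y = 'a', z = 'bb' and i = 2:

xy^2z = x + y·y·...·y (2 times) + z
       = 'a' + 'a'^2 + 'bb'
       = 'a' + 'aa' + 'bb'
       = 'aaabb'

The pumped string is 'aaabb' with length 5.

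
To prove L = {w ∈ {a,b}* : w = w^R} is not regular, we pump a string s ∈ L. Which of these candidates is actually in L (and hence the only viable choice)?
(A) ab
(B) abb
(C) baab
(C) baab

The pumping lemma is applied to a string s that lies in L, so first check membership of each option:
- (A) ab reversed is ba ≠ ab, so it is not a palindrome and is not in L ✗
- (B) abb reversed is bba ≠ abb, so it is not a palindrome and is not in L ✗
- (C) baab reversed is baab, the same string, so it is a palindrome and is in L ✓

Only (C) baab is in L, so it is the only candidate that could play the role of s.
(In a complete proof one picks s in terms of the pumping length p so that |s| ≥ p is guaranteed; a fixed string like baab illustrates the shape of such an s.)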